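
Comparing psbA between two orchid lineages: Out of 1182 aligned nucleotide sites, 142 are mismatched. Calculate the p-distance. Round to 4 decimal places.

0.1201

p = 142/1182 = 0.120135… ≈ 0.1201 (to 4 d.p.).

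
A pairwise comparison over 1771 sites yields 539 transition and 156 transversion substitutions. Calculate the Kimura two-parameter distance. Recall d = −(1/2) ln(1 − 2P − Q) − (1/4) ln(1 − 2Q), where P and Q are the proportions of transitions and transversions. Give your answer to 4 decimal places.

P = 539/1771 ≈ 0.304348 and Q = 156/1771 ≈ 0.088086.
Under the Kimura two-parameter model, d = −½ ln(1 − 2P − Q) − ¼ ln(1 − 2Q).
1 − 2P − Q = 0.303218, giving −½ ln(0.303218) = 0.596652.
1 − 2Q = 0.823828, giving −¼ ln(0.823828) = 0.048448.
d = 0.596652 + 0.048448 = 0.645100.

0.6451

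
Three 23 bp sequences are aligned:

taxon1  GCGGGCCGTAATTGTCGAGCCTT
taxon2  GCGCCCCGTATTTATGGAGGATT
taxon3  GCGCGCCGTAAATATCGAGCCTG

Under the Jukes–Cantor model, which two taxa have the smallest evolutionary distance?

taxon1 and taxon3

taxon1–taxon2: 7/23 differ, p = 0.304, d = 0.390.
taxon1–taxon3: 4/23 differ, p = 0.174, d = 0.198.
taxon2–taxon3: 7/23 differ, p = 0.304, d = 0.390.
The smallest distance is between taxon1 and taxon3.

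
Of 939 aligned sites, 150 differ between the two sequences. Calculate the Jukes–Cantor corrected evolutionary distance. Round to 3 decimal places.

0.180

p = 150/939 ≈ 0.159744.
d = −(3/4) ln(1 − 4p/3) = −0.75 ln(1 − 0.212992) = −0.75 ln(0.787008)
  = −0.75 × (-0.239517) = 0.179638 substitutions/site.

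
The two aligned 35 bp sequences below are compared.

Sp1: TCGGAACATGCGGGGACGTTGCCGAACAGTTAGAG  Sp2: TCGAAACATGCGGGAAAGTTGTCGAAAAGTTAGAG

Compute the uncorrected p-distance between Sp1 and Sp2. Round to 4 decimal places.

The sequences differ at 5 of 35 positions (sites 4, 15, 17, 22, 27).
p = 5/35 = 0.142857… ≈ 0.1429 (to 4 d.p.).

0.1429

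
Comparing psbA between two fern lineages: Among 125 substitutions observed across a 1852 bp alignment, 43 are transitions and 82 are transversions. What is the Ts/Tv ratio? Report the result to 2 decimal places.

0.52

R = 43/82 = 0.524390… ≈ 0.52 (to 2 d.p.).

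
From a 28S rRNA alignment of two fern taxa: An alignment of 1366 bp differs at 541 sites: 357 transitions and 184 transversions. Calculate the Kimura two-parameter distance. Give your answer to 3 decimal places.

P = 357/1366 ≈ 0.261347 and Q = 184/1366 ≈ 0.1347.
Under the Kimura two-parameter model, d = −½ ln(1 − 2P − Q) − ¼ ln(1 − 2Q).
1 − 2P − Q = 0.342606, giving −½ ln(0.342606) = 0.535587.
1 − 2Q = 0.7306, giving −¼ ln(0.7306) = 0.078472.
d = 0.535587 + 0.078472 = 0.614059.

0.614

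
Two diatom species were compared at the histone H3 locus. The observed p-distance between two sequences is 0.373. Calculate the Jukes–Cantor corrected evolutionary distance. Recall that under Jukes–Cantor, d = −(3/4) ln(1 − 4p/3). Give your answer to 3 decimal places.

d = −(3/4) ln(1 − 4p/3) = −0.75 ln(1 − 0.497333) = −0.75 ln(0.502667)
  = −0.75 × (-0.687827) = 0.515870 substitutions/site.

0.516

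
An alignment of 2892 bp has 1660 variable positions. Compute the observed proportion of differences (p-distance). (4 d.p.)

0.5740

p = 1660/2892 = 0.573997… ≈ 0.5740 (to 4 d.p.).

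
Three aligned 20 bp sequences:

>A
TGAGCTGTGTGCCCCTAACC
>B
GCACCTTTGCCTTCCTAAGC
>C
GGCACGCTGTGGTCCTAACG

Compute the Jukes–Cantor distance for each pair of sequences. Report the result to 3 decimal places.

d(A,B) = 0.687, d(A,C) = 0.572, d(B,C) = 0.824

A–B: 9/20 sites differ → p = 0.45, d = −0.75 ln(1 − 0.6) = 0.687218 ≈ 0.687.
A–C: 8/20 sites differ → p = 0.4, d = −0.75 ln(1 − 0.533333) = 0.571605 ≈ 0.572.
B–C: 10/20 sites differ → p = 0.5, d = −0.75 ln(1 − 0.666667) = 0.823960 ≈ 0.824.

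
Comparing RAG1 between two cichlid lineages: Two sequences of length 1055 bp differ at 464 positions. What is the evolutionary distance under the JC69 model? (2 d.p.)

p = 464/1055 ≈ 0.43981.
d = −(3/4) ln(1 − 4p/3) = −0.75 ln(1 − 0.586413) = −0.75 ln(0.413587)
  = −0.75 × (-0.882887) = 0.662165 substitutions/site.

0.66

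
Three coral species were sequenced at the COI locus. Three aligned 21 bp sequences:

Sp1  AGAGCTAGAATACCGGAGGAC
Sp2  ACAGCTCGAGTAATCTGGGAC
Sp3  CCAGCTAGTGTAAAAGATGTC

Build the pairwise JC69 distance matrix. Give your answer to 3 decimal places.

d(Sp1,Sp2) = 0.532, d(Sp1,Sp3) = 0.635, d(Sp2,Sp3) = 0.635

Sp1–Sp2: 8/21 sites differ → p ≈ 0.380952, d = −0.75 ln(1 − 0.507936) = 0.531860 ≈ 0.532.
Sp1–Sp3: 9/21 sites differ → p ≈ 0.428571, d = −0.75 ln(1 − 0.571428) = 0.635472 ≈ 0.635.
Sp2–Sp3: 9/21 sites differ → p ≈ 0.428571, d = −0.75 ln(1 − 0.571428) = 0.635472 ≈ 0.635.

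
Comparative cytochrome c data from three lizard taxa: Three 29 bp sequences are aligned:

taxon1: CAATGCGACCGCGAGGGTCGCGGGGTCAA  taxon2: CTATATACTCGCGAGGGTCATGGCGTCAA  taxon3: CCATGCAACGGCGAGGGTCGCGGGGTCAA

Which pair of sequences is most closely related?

taxon1–taxon2: 9/29 differ, p = 0.310, d = 0.401.
taxon1–taxon3: 3/29 differ, p = 0.103, d = 0.111.
taxon2–taxon3: 9/29 differ, p = 0.310, d = 0.401.
The smallest distance is between taxon1 and taxon3.

taxon1 and taxon3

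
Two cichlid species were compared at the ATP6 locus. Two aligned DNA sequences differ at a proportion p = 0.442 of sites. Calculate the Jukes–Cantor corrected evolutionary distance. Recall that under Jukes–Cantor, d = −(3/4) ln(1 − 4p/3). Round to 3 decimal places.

0.667

d = −(3/4) ln(1 − 4p/3) = −0.75 ln(1 − 0.589333) = −0.75 ln(0.410667)
  = −0.75 × (-0.889973) = 0.667480 substitutions/site.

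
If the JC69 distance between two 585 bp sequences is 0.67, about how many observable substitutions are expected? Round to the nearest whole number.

Invert JC69: p = (3/4)(1 − e^(−4d/3)) = 0.75 × (1 − e^(-0.893333)) = 0.75 × (1 − 0.409289) = 0.443033.
Expected differing sites = pL ≈ 0.443033 × 585 = 259.174305 ≈ 259.

259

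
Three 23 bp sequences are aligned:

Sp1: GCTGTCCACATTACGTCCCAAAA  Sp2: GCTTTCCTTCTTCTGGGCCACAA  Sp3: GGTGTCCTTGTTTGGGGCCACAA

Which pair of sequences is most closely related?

Sp2 and Sp3

Sp1–Sp2: 9/23 differ, p = 0.391, d = 0.553.
Sp1–Sp3: 9/23 differ, p = 0.391, d = 0.553.
Sp2–Sp3: 5/23 differ, p = 0.217, d = 0.257.
The smallest distance is between Sp2 and Sp3.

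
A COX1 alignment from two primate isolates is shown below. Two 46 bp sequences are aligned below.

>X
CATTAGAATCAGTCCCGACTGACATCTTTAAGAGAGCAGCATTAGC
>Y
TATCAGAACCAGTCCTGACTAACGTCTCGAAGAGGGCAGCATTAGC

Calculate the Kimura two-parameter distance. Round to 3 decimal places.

0.242

Of 46 sites, 8 differences are transitions and 1 are transversions, so P = 8/46 ≈ 0.173913 and Q = 1/46 ≈ 0.021739.
Under the Kimura two-parameter model, d = −½ ln(1 − 2P − Q) − ¼ ln(1 − 2Q).
1 − 2P − Q = 0.630435, giving −½ ln(0.630435) = 0.230673.
1 − 2Q = 0.956522, giving −¼ ln(0.956522) = 0.011113.
d = 0.230673 + 0.011113 = 0.241786.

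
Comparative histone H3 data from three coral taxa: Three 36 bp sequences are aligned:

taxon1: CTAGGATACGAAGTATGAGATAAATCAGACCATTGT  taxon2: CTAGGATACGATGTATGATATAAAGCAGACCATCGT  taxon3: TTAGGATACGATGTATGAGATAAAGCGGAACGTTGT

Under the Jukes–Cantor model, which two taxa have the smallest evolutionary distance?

taxon1–taxon2: 4/36 differ, p = 0.111, d = 0.120.
taxon1–taxon3: 6/36 differ, p = 0.167, d = 0.188.
taxon2–taxon3: 6/36 differ, p = 0.167, d = 0.188.
The smallest distance is between taxon1 and taxon2.

taxon1 and taxon2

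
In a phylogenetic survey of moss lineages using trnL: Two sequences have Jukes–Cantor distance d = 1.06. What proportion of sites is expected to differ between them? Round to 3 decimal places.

p = (3/4)(1 − e^(−4d/3)) = 0.75 × (1 − e^(-1.413333)) = 0.75 × (1 − 0.243331) = 0.567502.

0.568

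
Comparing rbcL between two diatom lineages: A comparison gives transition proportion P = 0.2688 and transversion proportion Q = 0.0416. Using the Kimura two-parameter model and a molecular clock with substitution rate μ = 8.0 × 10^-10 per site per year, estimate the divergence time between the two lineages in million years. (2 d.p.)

284.07

Under the Kimura two-parameter model, d = −½ ln(1 − 2P − Q) − ¼ ln(1 − 2Q).
1 − 2P − Q = 0.4208, giving −½ ln(0.4208) = 0.432799.
1 − 2Q = 0.9168, giving −¼ ln(0.9168) = 0.021716.
d = 0.432799 + 0.021716 = 0.454515.
Under a molecular clock d = 2μt, so t = d/(2μ) = 0.454515 / (2 × 8.0 × 10^-10) = 284.07 million years.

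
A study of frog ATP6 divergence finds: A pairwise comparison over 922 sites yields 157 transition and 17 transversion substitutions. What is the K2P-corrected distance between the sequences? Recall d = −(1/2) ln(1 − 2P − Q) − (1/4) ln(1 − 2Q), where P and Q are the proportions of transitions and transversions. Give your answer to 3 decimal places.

0.232

P = 157/922 ≈ 0.170282 and Q = 17/922 ≈ 0.018438.
Under the Kimura two-parameter model, d = −½ ln(1 − 2P − Q) − ¼ ln(1 − 2Q).
1 − 2P − Q = 0.640998, giving −½ ln(0.640998) = 0.222364.
1 − 2Q = 0.963124, giving −¼ ln(0.963124) = 0.009393.
d = 0.222364 + 0.009393 = 0.231757.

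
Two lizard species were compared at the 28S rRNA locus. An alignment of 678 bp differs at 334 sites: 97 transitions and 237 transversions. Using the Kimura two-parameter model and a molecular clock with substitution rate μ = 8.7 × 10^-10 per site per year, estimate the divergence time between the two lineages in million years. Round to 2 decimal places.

462.72

P = 97/678 ≈ 0.143068 and Q = 237/678 ≈ 0.349558.
Under the Kimura two-parameter model, d = −½ ln(1 − 2P − Q) − ¼ ln(1 − 2Q).
1 − 2P − Q = 0.364306, giving −½ ln(0.364306) = 0.504881.
1 − 2Q = 0.300884, giving −¼ ln(0.300884) = 0.300258.
d = 0.504881 + 0.300258 = 0.805139.
Under a molecular clock d = 2μt, so t = d/(2μ) = 0.805139 / (2 × 8.7 × 10^-10) = 462.72 million years.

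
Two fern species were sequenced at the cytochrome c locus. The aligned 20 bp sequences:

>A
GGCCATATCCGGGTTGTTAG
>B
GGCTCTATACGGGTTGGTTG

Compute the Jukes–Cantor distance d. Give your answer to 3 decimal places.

The sequences differ at 5 of 20 sites (4, 5, 9, 17, 19), so p = 5/20 = 0.25.
d = −(3/4) ln(1 − 4p/3) = −0.75 ln(1 − 0.333333) = −0.75 ln(0.666667)
  = −0.75 × (-0.405465) = 0.304099 substitutions/site.

0.304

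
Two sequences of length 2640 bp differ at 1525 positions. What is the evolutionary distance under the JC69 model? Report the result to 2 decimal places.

p = 1525/2640 ≈ 0.577652.
d = −(3/4) ln(1 − 4p/3) = −0.75 ln(1 − 0.770203) = −0.75 ln(0.229797)
  = −0.75 × (-1.470559) = 1.102919 substitutions/site.

1.10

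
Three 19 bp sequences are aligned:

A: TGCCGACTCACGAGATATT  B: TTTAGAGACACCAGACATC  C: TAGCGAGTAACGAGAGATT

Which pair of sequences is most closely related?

A and C

A–B: 8/19 differ, p = 0.421, d = 0.618.
A–C: 5/19 differ, p = 0.263, d = 0.324.
B–C: 8/19 differ, p = 0.421, d = 0.618.
The smallest distance is between A and C.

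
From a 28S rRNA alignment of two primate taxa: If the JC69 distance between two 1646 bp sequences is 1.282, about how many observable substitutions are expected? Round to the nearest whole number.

1011

Invert JC69: p = (3/4)(1 − e^(−4d/3)) = 0.75 × (1 − e^(-1.709333)) = 0.75 × (1 − 0.180986) = 0.614261.
Expected differing sites = pL ≈ 0.614261 × 1646 = 1011.073606 ≈ 1011.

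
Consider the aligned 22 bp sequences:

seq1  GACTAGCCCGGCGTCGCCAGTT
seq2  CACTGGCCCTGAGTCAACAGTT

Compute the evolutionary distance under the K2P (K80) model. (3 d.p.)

0.339

Of 22 sites, 2 differences are transitions and 4 are transversions, so P = 2/22 ≈ 0.090909 and Q = 4/22 ≈ 0.181818.
Under the Kimura two-parameter model, d = −½ ln(1 − 2P − Q) − ¼ ln(1 − 2Q).
1 − 2P − Q = 0.636364, giving −½ ln(0.636364) = 0.225992.
1 − 2Q = 0.636364, giving −¼ ln(0.636364) = 0.112996.
d = 0.225992 + 0.112996 = 0.338988.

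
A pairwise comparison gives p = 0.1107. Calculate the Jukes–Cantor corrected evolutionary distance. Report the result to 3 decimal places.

d = −(3/4) ln(1 − 4p/3) = −0.75 ln(1 − 0.1476) = −0.75 ln(0.8524)
  = −0.75 × (-0.159699) = 0.119774 substitutions/site.

0.120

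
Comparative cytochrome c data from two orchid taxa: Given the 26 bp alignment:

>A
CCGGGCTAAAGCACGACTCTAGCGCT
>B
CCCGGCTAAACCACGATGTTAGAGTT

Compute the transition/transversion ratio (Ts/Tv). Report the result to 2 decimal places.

Transitions are A↔G and C↔T; transversions are all other mismatches.
Transitions: 3. Transversions: 4.
R = 3/4 = 0.75.

0.75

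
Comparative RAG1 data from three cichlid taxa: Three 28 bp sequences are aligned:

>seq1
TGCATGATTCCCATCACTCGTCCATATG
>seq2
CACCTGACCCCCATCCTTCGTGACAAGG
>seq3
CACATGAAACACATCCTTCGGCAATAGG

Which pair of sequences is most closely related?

seq2 and seq3

seq1–seq2: 12/28 differ, p = 0.429, d = 0.635.
seq1–seq3: 10/28 differ, p = 0.357, d = 0.485.
seq2–seq3: 8/28 differ, p = 0.286, d = 0.360.
The smallest distance is between seq2 and seq3.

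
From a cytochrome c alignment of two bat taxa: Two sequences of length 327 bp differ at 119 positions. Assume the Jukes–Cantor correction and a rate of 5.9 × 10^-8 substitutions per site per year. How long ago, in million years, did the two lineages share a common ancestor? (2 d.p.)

4.22

p = 119/327 ≈ 0.363914.
d = −(3/4) ln(1 − 4p/3) = −0.75 ln(1 − 0.485219) = −0.75 ln(0.514781)
  = −0.75 × (-0.664014) = 0.498011 substitutions/site.
Under a molecular clock d = 2μt, so t = d/(2μ) = 0.498011 / (2 × 5.9 × 10^-8) = 4.22 million years.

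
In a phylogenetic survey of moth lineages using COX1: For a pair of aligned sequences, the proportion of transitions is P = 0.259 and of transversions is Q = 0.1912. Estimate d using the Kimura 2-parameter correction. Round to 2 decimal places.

0.74

Under the Kimura two-parameter model, d = −½ ln(1 − 2P − Q) − ¼ ln(1 − 2Q).
1 − 2P − Q = 0.2908, giving −½ ln(0.2908) = 0.617560.
1 − 2Q = 0.6176, giving −¼ ln(0.6176) = 0.120479.
d = 0.617560 + 0.120479 = 0.738039.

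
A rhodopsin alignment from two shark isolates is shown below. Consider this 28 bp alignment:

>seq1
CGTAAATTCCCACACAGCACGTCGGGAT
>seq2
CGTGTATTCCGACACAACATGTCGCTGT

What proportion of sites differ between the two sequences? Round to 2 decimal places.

0.29

The sequences differ at 8 of 28 positions (sites 4, 5, 11, 17, 20, 25, 26, 27).
p = 8/28 = 0.285714… ≈ 0.29 (to 2 d.p.).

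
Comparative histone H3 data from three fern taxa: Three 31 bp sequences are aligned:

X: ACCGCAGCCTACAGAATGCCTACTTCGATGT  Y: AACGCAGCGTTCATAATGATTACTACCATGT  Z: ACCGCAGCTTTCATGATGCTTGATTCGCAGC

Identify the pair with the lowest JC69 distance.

X–Y: 8/31 differ, p = 0.258, d = 0.316.
X–Z: 10/31 differ, p = 0.323, d = 0.422.
Y–Z: 11/31 differ, p = 0.355, d = 0.481.
The smallest distance is between X and Y.

X and Y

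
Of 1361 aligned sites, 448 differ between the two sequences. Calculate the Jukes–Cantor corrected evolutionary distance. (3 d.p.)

p = 448/1361 ≈ 0.32917.
d = −(3/4) ln(1 − 4p/3) = −0.75 ln(1 − 0.438893) = −0.75 ln(0.561107)
  = −0.75 × (-0.577844) = 0.433383 substitutions/site.

0.433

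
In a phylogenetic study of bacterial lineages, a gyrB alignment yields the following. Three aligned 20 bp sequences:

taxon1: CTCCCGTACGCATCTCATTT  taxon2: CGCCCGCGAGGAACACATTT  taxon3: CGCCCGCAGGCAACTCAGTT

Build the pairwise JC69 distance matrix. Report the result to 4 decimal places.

d(taxon1,taxon2) = 0.4715, d(taxon1,taxon3) = 0.3041, d(taxon2,taxon3) = 0.3041

taxon1–taxon2: 7/20 sites differ → p = 0.35, d = −0.75 ln(1 − 0.466667) = 0.471457 ≈ 0.4715.
taxon1–taxon3: 5/20 sites differ → p = 0.25, d = −0.75 ln(1 − 0.333333) = 0.304098 ≈ 0.3041.
taxon2–taxon3: 5/20 sites differ → p = 0.25, d = −0.75 ln(1 − 0.333333) = 0.304098 ≈ 0.3041.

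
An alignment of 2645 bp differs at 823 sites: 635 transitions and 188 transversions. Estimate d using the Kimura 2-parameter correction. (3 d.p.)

0.439

P = 635/2645 ≈ 0.240076 and Q = 188/2645 ≈ 0.071078.
Under the Kimura two-parameter model, d = −½ ln(1 − 2P − Q) − ¼ ln(1 − 2Q).
1 − 2P − Q = 0.44877, giving −½ ln(0.44877) = 0.400622.
1 − 2Q = 0.857844, giving −¼ ln(0.857844) = 0.038333.
d = 0.400622 + 0.038333 = 0.438955.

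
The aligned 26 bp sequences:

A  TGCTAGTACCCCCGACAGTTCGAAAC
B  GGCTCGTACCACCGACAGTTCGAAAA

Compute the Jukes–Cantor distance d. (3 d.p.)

0.172

The sequences differ at 4 of 26 sites (1, 5, 11, 26), so p = 4/26 ≈ 0.153846.
d = −(3/4) ln(1 − 4p/3) = −0.75 ln(1 − 0.205128) = −0.75 ln(0.794872)
  = −0.75 × (-0.229574) = 0.172181 substitutions/site.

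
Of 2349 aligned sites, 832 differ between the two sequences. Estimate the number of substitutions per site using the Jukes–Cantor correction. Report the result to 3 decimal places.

0.479

p = 832/2349 ≈ 0.354193.
d = −(3/4) ln(1 − 4p/3) = −0.75 ln(1 − 0.472257) = −0.75 ln(0.527743)
  = −0.75 × (-0.639146) = 0.479360 substitutions/site.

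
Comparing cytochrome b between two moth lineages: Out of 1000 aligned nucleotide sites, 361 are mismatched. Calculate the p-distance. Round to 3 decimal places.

0.361

p = 361/1000 = 0.361.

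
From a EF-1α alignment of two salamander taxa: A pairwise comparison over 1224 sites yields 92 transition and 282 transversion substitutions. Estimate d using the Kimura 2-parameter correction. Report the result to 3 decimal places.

P = 92/1224 ≈ 0.075163 and Q = 282/1224 ≈ 0.230392.
Under the Kimura two-parameter model, d = −½ ln(1 − 2P − Q) − ¼ ln(1 − 2Q).
1 − 2P − Q = 0.619282, giving −½ ln(0.619282) = 0.239597.
1 − 2Q = 0.539216, giving −¼ ln(0.539216) = 0.154410.
d = 0.239597 + 0.154410 = 0.394007.

0.394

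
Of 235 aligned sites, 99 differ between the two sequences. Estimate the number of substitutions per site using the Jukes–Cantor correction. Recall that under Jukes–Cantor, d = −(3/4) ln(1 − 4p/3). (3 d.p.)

p = 99/235 ≈ 0.421277.
d = −(3/4) ln(1 − 4p/3) = −0.75 ln(1 − 0.561703) = −0.75 ln(0.438297)
  = −0.75 × (-0.824859) = 0.618644 substitutions/site.

0.619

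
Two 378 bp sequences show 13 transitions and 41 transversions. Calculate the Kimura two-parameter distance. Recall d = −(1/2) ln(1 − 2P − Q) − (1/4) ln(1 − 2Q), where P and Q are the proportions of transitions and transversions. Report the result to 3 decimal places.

0.159

P = 13/378 ≈ 0.034392 and Q = 41/378 ≈ 0.108466.
Under the Kimura two-parameter model, d = −½ ln(1 − 2P − Q) − ¼ ln(1 − 2Q).
1 − 2P − Q = 0.82275, giving −½ ln(0.82275) = 0.097551.
1 − 2Q = 0.783068, giving −¼ ln(0.783068) = 0.061134.
d = 0.097551 + 0.061134 = 0.158685.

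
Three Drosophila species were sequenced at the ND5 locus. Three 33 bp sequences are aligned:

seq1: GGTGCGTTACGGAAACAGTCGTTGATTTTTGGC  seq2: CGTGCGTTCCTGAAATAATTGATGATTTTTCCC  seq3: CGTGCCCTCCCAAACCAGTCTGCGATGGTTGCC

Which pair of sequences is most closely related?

seq1–seq2: 9/33 differ, p = 0.273, d = 0.339.
seq1–seq3: 13/33 differ, p = 0.394, d = 0.559.
seq2–seq3: 14/33 differ, p = 0.424, d = 0.625.
The smallest distance is between seq1 and seq2.

seq1 and seq2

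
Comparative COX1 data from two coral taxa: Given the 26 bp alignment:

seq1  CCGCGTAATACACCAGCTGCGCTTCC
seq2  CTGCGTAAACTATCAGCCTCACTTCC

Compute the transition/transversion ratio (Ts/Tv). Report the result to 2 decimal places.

1.67

Transitions are A↔G and C↔T; transversions are all other mismatches.
Transitions: 5. Transversions: 3.
R = 5/3 = 1.666666… ≈ 1.67 (to 2 d.p.).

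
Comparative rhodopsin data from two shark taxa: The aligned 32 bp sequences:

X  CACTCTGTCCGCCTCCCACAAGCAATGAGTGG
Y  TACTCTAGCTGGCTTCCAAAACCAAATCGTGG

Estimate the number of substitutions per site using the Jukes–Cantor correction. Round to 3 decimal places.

The sequences differ at 11 of 32 sites, so p = 11/32 = 0.34375.
d = −(3/4) ln(1 − 4p/3) = −0.75 ln(1 − 0.458333) = −0.75 ln(0.541667)
  = −0.75 × (-0.613104) = 0.459828 substitutions/site.

0.460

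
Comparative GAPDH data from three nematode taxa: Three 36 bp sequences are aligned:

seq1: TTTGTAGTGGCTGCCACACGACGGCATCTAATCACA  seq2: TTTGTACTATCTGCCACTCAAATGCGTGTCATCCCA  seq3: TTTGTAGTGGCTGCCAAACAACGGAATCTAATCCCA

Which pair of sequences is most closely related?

seq1 and seq3

seq1–seq2: 11/36 differ, p = 0.306, d = 0.392.
seq1–seq3: 4/36 differ, p = 0.111, d = 0.120.
seq2–seq3: 11/36 differ, p = 0.306, d = 0.392.
The smallest distance is between seq1 and seq3.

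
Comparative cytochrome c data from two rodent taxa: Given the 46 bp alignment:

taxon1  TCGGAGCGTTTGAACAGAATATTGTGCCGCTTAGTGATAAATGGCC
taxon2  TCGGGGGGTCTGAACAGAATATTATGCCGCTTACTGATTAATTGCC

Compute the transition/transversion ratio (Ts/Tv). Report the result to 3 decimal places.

Transitions are A↔G and C↔T; transversions are all other mismatches.
Transitions: 3. Transversions: 4.
R = 3/4 = 0.750.

0.750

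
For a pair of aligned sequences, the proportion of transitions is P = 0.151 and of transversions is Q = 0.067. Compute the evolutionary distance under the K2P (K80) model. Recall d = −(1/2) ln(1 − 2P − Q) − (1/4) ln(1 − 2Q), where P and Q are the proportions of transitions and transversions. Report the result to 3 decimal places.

Under the Kimura two-parameter model, d = −½ ln(1 − 2P − Q) − ¼ ln(1 − 2Q).
1 − 2P − Q = 0.631, giving −½ ln(0.631) = 0.230225.
1 − 2Q = 0.866, giving −¼ ln(0.866) = 0.035968.
d = 0.230225 + 0.035968 = 0.266193.

0.266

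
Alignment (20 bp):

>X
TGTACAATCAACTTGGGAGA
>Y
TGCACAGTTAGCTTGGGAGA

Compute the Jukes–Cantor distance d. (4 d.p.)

0.2326

The sequences differ at 4 of 20 sites (3, 7, 9, 11), so p = 4/20 = 0.2.
d = −(3/4) ln(1 − 4p/3) = −0.75 ln(1 − 0.266667) = −0.75 ln(0.733333)
  = −0.75 × (-0.310155) = 0.232616 substitutions/site.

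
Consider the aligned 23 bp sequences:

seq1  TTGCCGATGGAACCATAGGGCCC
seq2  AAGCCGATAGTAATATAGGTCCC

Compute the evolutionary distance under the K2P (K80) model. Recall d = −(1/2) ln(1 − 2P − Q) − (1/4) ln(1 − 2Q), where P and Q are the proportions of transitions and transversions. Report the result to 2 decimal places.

Of 23 sites, 2 differences are transitions and 5 are transversions, so P = 2/23 ≈ 0.086957 and Q = 5/23 ≈ 0.217391.
Under the Kimura two-parameter model, d = −½ ln(1 − 2P − Q) − ¼ ln(1 − 2Q).
1 − 2P − Q = 0.608695, giving −½ ln(0.608695) = 0.248219.
1 − 2Q = 0.565218, giving −¼ ln(0.565218) = 0.142636.
d = 0.248219 + 0.142636 = 0.390855.

0.39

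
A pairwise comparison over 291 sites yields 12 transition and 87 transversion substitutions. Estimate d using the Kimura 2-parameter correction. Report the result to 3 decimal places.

0.468

P = 12/291 ≈ 0.041237 and Q = 87/291 ≈ 0.298969.
Under the Kimura two-parameter model, d = −½ ln(1 − 2P − Q) − ¼ ln(1 − 2Q).
1 − 2P − Q = 0.618557, giving −½ ln(0.618557) = 0.240183.
1 − 2Q = 0.402062, giving −¼ ln(0.402062) = 0.227787.
d = 0.240183 + 0.227787 = 0.467970.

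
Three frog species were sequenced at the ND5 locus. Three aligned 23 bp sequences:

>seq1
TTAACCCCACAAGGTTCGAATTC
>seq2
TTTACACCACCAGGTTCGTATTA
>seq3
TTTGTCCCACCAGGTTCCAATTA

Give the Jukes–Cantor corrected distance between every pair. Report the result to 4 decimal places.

d(seq1,seq2) = 0.2567, d(seq1,seq3) = 0.3206, d(seq2,seq3) = 0.2567

seq1–seq2: 5/23 sites differ → p ≈ 0.217391, d = −0.75 ln(1 − 0.289855) = 0.256715 ≈ 0.2567.
seq1–seq3: 6/23 sites differ → p ≈ 0.26087, d = −0.75 ln(1 − 0.347827) = 0.320584 ≈ 0.3206.
seq2–seq3: 5/23 sites differ → p ≈ 0.217391, d = −0.75 ln(1 − 0.289855) = 0.256715 ≈ 0.2567.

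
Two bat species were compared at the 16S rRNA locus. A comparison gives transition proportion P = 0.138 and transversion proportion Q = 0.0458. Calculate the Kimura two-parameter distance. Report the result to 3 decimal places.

0.218

Under the Kimura two-parameter model, d = −½ ln(1 − 2P − Q) − ¼ ln(1 − 2Q).
1 − 2P − Q = 0.6782, giving −½ ln(0.6782) = 0.194157.
1 − 2Q = 0.9084, giving −¼ ln(0.9084) = 0.024018.
d = 0.194157 + 0.024018 = 0.218175.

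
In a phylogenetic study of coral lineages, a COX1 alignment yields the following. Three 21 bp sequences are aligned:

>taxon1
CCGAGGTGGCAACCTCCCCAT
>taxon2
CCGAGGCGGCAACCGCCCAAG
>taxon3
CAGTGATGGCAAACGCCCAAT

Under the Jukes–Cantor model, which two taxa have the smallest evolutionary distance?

taxon1–taxon2: 4/21 differ, p = 0.190, d = 0.220.
taxon1–taxon3: 6/21 differ, p = 0.286, d = 0.360.
taxon2–taxon3: 6/21 differ, p = 0.286, d = 0.360.
The smallest distance is between taxon1 and taxon2.

taxon1 and taxon2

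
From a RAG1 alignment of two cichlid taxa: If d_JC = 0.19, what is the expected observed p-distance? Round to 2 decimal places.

p = (3/4)(1 − e^(−4d/3)) = 0.75 × (1 − e^(-0.253333)) = 0.75 × (1 − 0.776209) = 0.167843.

0.17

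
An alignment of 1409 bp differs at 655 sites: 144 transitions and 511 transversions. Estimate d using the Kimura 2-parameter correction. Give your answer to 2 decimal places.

0.74

P = 144/1409 ≈ 0.1022 and Q = 511/1409 ≈ 0.362669.
Under the Kimura two-parameter model, d = −½ ln(1 − 2P − Q) − ¼ ln(1 − 2Q).
1 − 2P − Q = 0.432931, giving −½ ln(0.432931) = 0.418588.
1 − 2Q = 0.274662, giving −¼ ln(0.274662) = 0.323054.
d = 0.418588 + 0.323054 = 0.741642.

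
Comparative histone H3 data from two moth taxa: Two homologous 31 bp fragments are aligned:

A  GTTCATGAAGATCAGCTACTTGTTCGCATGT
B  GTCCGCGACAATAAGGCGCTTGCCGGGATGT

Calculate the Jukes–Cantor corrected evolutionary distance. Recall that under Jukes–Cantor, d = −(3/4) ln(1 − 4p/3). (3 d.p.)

The sequences differ at 13 of 31 sites, so p = 13/31 ≈ 0.419355.
d = −(3/4) ln(1 − 4p/3) = −0.75 ln(1 − 0.55914) = −0.75 ln(0.44086)
  = −0.75 × (-0.819028) = 0.614271 substitutions/site.

0.614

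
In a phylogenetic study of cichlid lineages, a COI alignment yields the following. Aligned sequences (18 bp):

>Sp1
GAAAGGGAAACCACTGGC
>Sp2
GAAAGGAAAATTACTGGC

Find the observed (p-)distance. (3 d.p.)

The sequences differ at 3 of 18 positions (sites 7, 11, 12).
p = 3/18 = 0.166666… ≈ 0.167 (to 3 d.p.).

0.167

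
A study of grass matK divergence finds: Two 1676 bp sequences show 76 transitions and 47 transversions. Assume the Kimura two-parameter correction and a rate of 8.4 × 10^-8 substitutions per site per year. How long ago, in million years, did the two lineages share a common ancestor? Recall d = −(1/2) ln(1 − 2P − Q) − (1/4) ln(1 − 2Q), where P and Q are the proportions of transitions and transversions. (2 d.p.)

0.46

P = 76/1676 ≈ 0.045346 and Q = 47/1676 ≈ 0.028043.
Under the Kimura two-parameter model, d = −½ ln(1 − 2P − Q) − ¼ ln(1 − 2Q).
1 − 2P − Q = 0.881265, giving −½ ln(0.881265) = 0.063198.
1 − 2Q = 0.943914, giving −¼ ln(0.943914) = 0.014430.
d = 0.063198 + 0.014430 = 0.077628.
Under a molecular clock d = 2μt, so t = d/(2μ) = 0.077628 / (2 × 8.4 × 10^-8) = 0.46 million years.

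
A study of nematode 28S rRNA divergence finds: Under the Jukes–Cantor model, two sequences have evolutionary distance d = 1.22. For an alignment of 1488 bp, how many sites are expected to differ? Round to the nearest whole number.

Invert JC69: p = (3/4)(1 − e^(−4d/3)) = 0.75 × (1 − e^(-1.626667)) = 0.75 × (1 − 0.196584) = 0.602562.
Expected differing sites = pL ≈ 0.602562 × 1488 = 896.612256 ≈ 897.

897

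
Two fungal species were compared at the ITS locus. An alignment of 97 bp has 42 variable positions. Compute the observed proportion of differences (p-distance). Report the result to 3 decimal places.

0.433

p = 42/97 = 0.432989… ≈ 0.433 (to 3 d.p.).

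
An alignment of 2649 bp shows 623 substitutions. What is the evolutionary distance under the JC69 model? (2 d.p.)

p = 623/2649 ≈ 0.235183.
d = −(3/4) ln(1 − 4p/3) = −0.75 ln(1 − 0.313577) = −0.75 ln(0.686423)
  = −0.75 × (-0.376261) = 0.282196 substitutions/site.

0.28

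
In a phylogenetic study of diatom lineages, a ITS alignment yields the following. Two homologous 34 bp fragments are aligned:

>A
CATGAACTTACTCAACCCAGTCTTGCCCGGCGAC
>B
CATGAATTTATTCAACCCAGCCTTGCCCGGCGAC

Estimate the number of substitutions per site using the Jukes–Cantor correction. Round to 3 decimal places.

The sequences differ at 3 of 34 sites (7, 11, 21), so p = 3/34 ≈ 0.088235.
d = −(3/4) ln(1 − 4p/3) = −0.75 ln(1 − 0.117647) = −0.75 ln(0.882353)
  = −0.75 × (-0.125163) = 0.093872 substitutions/site.

0.094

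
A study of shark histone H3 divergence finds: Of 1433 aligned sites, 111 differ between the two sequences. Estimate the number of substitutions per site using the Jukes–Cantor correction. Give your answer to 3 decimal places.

p = 111/1433 ≈ 0.07746.
d = −(3/4) ln(1 − 4p/3) = −0.75 ln(1 − 0.10328) = −0.75 ln(0.89672)
  = −0.75 × (-0.109012) = 0.081759 substitutions/site.

0.082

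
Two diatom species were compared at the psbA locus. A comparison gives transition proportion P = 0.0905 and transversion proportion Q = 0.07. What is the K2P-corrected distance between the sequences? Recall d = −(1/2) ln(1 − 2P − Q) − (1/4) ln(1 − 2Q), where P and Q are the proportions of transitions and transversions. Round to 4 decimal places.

Under the Kimura two-parameter model, d = −½ ln(1 − 2P − Q) − ¼ ln(1 − 2Q).
1 − 2P − Q = 0.749, giving −½ ln(0.749) = 0.144508.
1 − 2Q = 0.86, giving −¼ ln(0.86) = 0.037706.
d = 0.144508 + 0.037706 = 0.182214.

0.1822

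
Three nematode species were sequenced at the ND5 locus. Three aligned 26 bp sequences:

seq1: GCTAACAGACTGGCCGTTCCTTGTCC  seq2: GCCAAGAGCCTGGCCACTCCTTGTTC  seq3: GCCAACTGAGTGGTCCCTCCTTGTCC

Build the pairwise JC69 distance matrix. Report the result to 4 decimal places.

d(seq1,seq2) = 0.2758, d(seq1,seq3) = 0.2758, d(seq2,seq3) = 0.3335

seq1–seq2: 6/26 sites differ → p ≈ 0.230769, d = −0.75 ln(1 − 0.307692) = 0.275793 ≈ 0.2758.
seq1–seq3: 6/26 sites differ → p ≈ 0.230769, d = −0.75 ln(1 − 0.307692) = 0.275793 ≈ 0.2758.
seq2–seq3: 7/26 sites differ → p ≈ 0.269231, d = −0.75 ln(1 − 0.358975) = 0.333515 ≈ 0.3335.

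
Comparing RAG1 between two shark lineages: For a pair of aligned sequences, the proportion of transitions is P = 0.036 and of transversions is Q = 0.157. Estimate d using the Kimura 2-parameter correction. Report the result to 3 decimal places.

0.224

Under the Kimura two-parameter model, d = −½ ln(1 − 2P − Q) − ¼ ln(1 − 2Q).
1 − 2P − Q = 0.771, giving −½ ln(0.771) = 0.130033.
1 − 2Q = 0.686, giving −¼ ln(0.686) = 0.094219.
d = 0.130033 + 0.094219 = 0.224252.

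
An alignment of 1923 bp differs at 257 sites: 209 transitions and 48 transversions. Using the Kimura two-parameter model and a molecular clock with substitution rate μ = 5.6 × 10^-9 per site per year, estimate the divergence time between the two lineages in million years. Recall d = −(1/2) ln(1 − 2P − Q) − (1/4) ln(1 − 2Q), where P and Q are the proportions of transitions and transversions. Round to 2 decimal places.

P = 209/1923 ≈ 0.108684 and Q = 48/1923 ≈ 0.024961.
Under the Kimura two-parameter model, d = −½ ln(1 − 2P − Q) − ¼ ln(1 − 2Q).
1 − 2P − Q = 0.757671, giving −½ ln(0.757671) = 0.138753.
1 − 2Q = 0.950078, giving −¼ ln(0.950078) = 0.012803.
d = 0.138753 + 0.012803 = 0.151556.
Under a molecular clock d = 2μt, so t = d/(2μ) = 0.151556 / (2 × 5.6 × 10^-9) = 13.53 million years.

13.53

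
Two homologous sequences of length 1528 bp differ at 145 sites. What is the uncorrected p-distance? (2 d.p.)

0.09

p = 145/1528 = 0.094895… ≈ 0.09 (to 2 d.p.).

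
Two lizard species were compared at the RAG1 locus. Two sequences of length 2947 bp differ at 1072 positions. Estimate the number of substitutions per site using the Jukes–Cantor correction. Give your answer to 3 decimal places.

0.498

p = 1072/2947 ≈ 0.36376.
d = −(3/4) ln(1 − 4p/3) = −0.75 ln(1 − 0.485013) = −0.75 ln(0.514987)
  = −0.75 × (-0.663614) = 0.497711 substitutions/site.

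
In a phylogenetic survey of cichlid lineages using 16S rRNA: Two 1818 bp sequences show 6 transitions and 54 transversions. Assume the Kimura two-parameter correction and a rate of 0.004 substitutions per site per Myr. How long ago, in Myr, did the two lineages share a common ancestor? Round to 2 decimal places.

P = 6/1818 ≈ 0.0033 and Q = 54/1818 ≈ 0.029703.
Under the Kimura two-parameter model, d = −½ ln(1 − 2P − Q) − ¼ ln(1 − 2Q).
1 − 2P − Q = 0.963697, giving −½ ln(0.963697) = 0.018489.
1 − 2Q = 0.940594, giving −¼ ln(0.940594) = 0.015311.
d = 0.018489 + 0.015311 = 0.033800.
Under a molecular clock d = 2μt, so t = d/(2μ) = 0.033800 / (2 × 0.004) = 4.23 Myr.

4.23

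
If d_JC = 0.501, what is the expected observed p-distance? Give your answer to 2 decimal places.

p = (3/4)(1 − e^(−4d/3)) = 0.75 × (1 − e^(-0.668)) = 0.75 × (1 − 0.512733) = 0.365450.

0.37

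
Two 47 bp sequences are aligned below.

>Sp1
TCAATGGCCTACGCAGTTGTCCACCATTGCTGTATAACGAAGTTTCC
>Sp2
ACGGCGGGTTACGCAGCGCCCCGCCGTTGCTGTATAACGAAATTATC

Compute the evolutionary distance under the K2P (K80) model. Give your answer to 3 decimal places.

Of 47 sites, 10 differences are transitions and 5 are transversions, so P = 10/47 ≈ 0.212766 and Q = 5/47 ≈ 0.106383.
Under the Kimura two-parameter model, d = −½ ln(1 − 2P − Q) − ¼ ln(1 − 2Q).
1 − 2P − Q = 0.468085, giving −½ ln(0.468085) = 0.379553.
1 − 2Q = 0.787234, giving −¼ ln(0.787234) = 0.059807.
d = 0.379553 + 0.059807 = 0.439360.

0.439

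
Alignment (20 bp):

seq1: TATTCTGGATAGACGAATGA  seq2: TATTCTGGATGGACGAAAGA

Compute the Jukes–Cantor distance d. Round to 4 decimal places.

0.1073

The sequences differ at 2 of 20 sites (11, 18), so p = 2/20 = 0.1.
d = −(3/4) ln(1 − 4p/3) = −0.75 ln(1 − 0.133333) = −0.75 ln(0.866667)
  = −0.75 × (-0.143100) = 0.107325 substitutions/site.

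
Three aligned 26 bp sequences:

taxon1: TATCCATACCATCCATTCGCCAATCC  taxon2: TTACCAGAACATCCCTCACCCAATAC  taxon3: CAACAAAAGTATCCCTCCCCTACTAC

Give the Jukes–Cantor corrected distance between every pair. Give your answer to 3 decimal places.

d(taxon1,taxon2) = 0.464, d(taxon1,taxon3) = 0.717, d(taxon2,taxon3) = 0.464

taxon1–taxon2: 9/26 sites differ → p ≈ 0.346154, d = −0.75 ln(1 − 0.461539) = 0.464280 ≈ 0.464.
taxon1–taxon3: 12/26 sites differ → p ≈ 0.461538, d = −0.75 ln(1 − 0.615384) = 0.716632 ≈ 0.717.
taxon2–taxon3: 9/26 sites differ → p ≈ 0.346154, d = −0.75 ln(1 − 0.461539) = 0.464280 ≈ 0.464.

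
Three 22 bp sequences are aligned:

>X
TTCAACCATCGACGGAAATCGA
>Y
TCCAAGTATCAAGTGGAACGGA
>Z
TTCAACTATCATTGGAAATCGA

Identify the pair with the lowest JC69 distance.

X–Y: 9/22 differ, p = 0.409, d = 0.591.
X–Z: 4/22 differ, p = 0.182, d = 0.208.
Y–Z: 8/22 differ, p = 0.364, d = 0.497.
The smallest distance is between X and Z.

X and Z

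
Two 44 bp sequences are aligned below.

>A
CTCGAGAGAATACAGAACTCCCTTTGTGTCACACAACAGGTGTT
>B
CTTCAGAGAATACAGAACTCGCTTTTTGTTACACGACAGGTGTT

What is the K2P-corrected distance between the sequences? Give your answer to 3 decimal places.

Of 44 sites, 3 differences are transitions and 3 are transversions, so P = 3/44 ≈ 0.068182 and Q = 3/44 ≈ 0.068182.
Under the Kimura two-parameter model, d = −½ ln(1 − 2P − Q) − ¼ ln(1 − 2Q).
1 − 2P − Q = 0.795454, giving −½ ln(0.795454) = 0.114421.
1 − 2Q = 0.863636, giving −¼ ln(0.863636) = 0.036651.
d = 0.114421 + 0.036651 = 0.151072.

0.151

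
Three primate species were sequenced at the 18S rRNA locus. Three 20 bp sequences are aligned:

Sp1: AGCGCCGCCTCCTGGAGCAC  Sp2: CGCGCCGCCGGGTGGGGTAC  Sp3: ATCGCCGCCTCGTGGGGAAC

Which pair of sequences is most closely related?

Sp1–Sp2: 6/20 differ, p = 0.300, d = 0.383.
Sp1–Sp3: 4/20 differ, p = 0.200, d = 0.233.
Sp2–Sp3: 5/20 differ, p = 0.250, d = 0.304.
The smallest distance is between Sp1 and Sp3.

Sp1 and Sp3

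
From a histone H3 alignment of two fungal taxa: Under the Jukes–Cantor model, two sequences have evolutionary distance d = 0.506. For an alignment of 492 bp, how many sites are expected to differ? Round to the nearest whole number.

181

Invert JC69: p = (3/4)(1 − e^(−4d/3)) = 0.75 × (1 − e^(-0.674667)) = 0.75 × (1 − 0.509326) = 0.368006.
Expected differing sites = pL ≈ 0.368006 × 492 = 181.058952 ≈ 181.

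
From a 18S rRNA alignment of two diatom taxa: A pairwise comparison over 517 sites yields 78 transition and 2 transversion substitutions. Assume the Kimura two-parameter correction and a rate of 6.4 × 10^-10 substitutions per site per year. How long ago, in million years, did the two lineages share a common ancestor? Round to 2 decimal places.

P = 78/517 ≈ 0.15087 and Q = 2/517 ≈ 0.003868.
Under the Kimura two-parameter model, d = −½ ln(1 − 2P − Q) − ¼ ln(1 − 2Q).
1 − 2P − Q = 0.694392, giving −½ ln(0.694392) = 0.182359.
1 − 2Q = 0.992264, giving −¼ ln(0.992264) = 0.001942.
d = 0.182359 + 0.001942 = 0.184301.
Under a molecular clock d = 2μt, so t = d/(2μ) = 0.184301 / (2 × 6.4 × 10^-10) = 143.99 million years.

143.99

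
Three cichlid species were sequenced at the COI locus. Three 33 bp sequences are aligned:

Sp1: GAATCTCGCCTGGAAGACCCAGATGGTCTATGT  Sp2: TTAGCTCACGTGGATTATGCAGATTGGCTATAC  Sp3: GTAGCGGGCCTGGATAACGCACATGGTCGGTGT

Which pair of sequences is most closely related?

Sp1 and Sp3

Sp1–Sp2: 13/33 differ, p = 0.394, d = 0.559.
Sp1–Sp3: 10/33 differ, p = 0.303, d = 0.388.
Sp2–Sp3: 14/33 differ, p = 0.424, d = 0.625.
The smallest distance is between Sp1 and Sp3.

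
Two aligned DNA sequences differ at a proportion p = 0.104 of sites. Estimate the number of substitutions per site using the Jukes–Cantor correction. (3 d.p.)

d = −(3/4) ln(1 − 4p/3) = −0.75 ln(1 − 0.138667) = −0.75 ln(0.861333)
  = −0.75 × (-0.149274) = 0.111956 substitutions/site.

0.112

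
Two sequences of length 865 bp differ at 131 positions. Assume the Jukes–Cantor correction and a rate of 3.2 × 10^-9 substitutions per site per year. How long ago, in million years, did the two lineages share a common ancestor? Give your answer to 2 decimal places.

p = 131/865 ≈ 0.151445.
d = −(3/4) ln(1 − 4p/3) = −0.75 ln(1 − 0.201927) = −0.75 ln(0.798073)
  = −0.75 × (-0.225555) = 0.169166 substitutions/site.
Under a molecular clock d = 2μt, so t = d/(2μ) = 0.169166 / (2 × 3.2 × 10^-9) = 26.43 million years.

26.43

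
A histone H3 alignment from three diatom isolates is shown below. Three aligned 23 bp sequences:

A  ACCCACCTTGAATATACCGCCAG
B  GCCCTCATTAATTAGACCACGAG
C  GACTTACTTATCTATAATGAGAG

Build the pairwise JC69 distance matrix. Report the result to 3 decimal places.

d(A,B) = 0.467, d(A,C) = 0.892, d(B,C) = 0.761

A–B: 8/23 sites differ → p ≈ 0.347826, d = −0.75 ln(1 − 0.463768) = 0.467391 ≈ 0.467.
A–C: 12/23 sites differ → p ≈ 0.521739, d = −0.75 ln(1 − 0.695652) = 0.892188 ≈ 0.892.
B–C: 11/23 sites differ → p ≈ 0.478261, d = −0.75 ln(1 − 0.637681) = 0.761423 ≈ 0.761.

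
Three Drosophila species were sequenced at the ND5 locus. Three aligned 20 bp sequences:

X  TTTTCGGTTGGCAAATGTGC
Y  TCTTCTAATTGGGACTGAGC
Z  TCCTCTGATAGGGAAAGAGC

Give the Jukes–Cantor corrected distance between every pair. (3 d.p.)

d(X,Y) = 0.687, d(X,Z) = 0.687, d(Y,Z) = 0.304

X–Y: 9/20 sites differ → p = 0.45, d = −0.75 ln(1 − 0.6) = 0.687218 ≈ 0.687.
X–Z: 9/20 sites differ → p = 0.45, d = −0.75 ln(1 − 0.6) = 0.687218 ≈ 0.687.
Y–Z: 5/20 sites differ → p = 0.25, d = −0.75 ln(1 − 0.333333) = 0.304098 ≈ 0.304.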